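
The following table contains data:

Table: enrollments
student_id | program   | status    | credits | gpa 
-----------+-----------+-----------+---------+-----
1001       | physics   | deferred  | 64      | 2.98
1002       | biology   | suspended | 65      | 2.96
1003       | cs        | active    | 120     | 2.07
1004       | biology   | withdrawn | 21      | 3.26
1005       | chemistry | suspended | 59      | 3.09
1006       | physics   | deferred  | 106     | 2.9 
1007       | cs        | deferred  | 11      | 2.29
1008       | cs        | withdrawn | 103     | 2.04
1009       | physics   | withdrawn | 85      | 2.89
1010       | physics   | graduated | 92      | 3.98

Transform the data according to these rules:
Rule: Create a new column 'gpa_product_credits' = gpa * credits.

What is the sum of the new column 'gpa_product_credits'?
2036.81

Step 1: For each record, compute gpa * credits
Example calculations:
  2.98 * 64 = 190.72
  2.96 * 65 = 192.4
  2.07 * 120 = 248.4
  ...
Step 2: Sum all derived values
Step 3: Total = 2036.81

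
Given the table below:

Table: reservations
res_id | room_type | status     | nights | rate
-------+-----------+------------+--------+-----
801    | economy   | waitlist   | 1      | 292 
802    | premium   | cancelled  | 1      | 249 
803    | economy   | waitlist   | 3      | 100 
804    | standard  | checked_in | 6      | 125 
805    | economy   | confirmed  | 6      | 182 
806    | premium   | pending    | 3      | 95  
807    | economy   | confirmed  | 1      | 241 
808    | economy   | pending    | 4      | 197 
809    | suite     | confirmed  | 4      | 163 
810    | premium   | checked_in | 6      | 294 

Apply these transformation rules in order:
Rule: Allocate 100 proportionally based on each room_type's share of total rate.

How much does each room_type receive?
economy: 52.22, premium: 32.92, standard: 6.45, suite: 8.41

Step 1: Calculate total rate = 1938
Step 2: Calculate each room_type's proportion:
  economy: 1012/1938 = 52.22% → 52.22
  premium: 638/1938 = 32.92% → 32.92
  standard: 125/1938 = 6.45% → 6.45
  suite: 163/1938 = 8.41% → 8.41
Step 3: Verify: sum of allocations ≈ 100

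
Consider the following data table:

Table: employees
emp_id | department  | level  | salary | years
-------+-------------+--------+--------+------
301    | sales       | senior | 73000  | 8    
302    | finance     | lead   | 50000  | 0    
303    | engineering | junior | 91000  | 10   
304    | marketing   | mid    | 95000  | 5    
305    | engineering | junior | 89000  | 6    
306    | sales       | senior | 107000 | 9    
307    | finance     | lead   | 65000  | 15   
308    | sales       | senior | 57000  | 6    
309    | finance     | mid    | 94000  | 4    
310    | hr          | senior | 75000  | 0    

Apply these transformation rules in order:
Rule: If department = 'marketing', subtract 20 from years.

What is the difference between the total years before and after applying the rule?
20

Step 1: Original sum of years = 63
Step 2: 1 records have department = 'marketing'
Step 3: Each affected record changes by -20
Step 4: Total change = 1 × -20 = -20
Step 5: New sum = 63 + -20 = 43
Step 6: Difference = |43 - 63| = 20
        (Sum decreased by 20)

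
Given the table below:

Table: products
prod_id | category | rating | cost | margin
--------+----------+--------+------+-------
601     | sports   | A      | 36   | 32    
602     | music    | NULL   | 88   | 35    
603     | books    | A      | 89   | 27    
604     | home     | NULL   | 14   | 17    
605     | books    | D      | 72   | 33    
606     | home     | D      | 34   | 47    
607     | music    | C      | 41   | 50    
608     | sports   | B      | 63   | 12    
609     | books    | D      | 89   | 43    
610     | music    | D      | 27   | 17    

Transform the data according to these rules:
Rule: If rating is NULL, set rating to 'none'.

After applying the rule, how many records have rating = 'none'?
2

Step 1: Count records where rating IS NULL
Step 2: Found 2 records with NULL rating
Step 3: These records will have rating set to 'none'
Step 4: Records already having rating = 'none': 0
Step 5: Answer: 2 + 0 = 2 records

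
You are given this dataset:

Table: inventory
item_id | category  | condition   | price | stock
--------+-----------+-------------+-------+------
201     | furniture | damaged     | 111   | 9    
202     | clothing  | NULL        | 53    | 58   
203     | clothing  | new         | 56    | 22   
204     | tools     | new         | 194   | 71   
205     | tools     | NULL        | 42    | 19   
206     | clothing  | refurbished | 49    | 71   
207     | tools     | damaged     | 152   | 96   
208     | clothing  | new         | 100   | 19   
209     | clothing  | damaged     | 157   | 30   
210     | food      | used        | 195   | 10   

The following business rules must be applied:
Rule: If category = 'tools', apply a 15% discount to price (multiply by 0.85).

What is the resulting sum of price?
1050.8

Step 1: Records with category = 'tools' have total price = 388
Step 2: Apply multiplier: 388 × 0.85 = 329.8
Step 3: Other records total: 721
Step 4: Final sum = 329.8 + 721 = 1050.8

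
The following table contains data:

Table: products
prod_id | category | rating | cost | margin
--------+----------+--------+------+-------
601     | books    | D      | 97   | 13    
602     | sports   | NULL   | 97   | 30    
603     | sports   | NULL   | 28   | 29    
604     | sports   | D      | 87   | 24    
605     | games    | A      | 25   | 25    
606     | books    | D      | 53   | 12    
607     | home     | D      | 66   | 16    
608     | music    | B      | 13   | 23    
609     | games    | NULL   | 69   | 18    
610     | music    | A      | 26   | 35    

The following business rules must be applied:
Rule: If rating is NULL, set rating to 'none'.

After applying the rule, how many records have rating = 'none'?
3

Step 1: Count records where rating IS NULL
Step 2: Found 3 records with NULL rating
Step 3: These records will have rating set to 'none'
Step 4: Records already having rating = 'none': 0
Step 5: Answer: 3 + 0 = 3 records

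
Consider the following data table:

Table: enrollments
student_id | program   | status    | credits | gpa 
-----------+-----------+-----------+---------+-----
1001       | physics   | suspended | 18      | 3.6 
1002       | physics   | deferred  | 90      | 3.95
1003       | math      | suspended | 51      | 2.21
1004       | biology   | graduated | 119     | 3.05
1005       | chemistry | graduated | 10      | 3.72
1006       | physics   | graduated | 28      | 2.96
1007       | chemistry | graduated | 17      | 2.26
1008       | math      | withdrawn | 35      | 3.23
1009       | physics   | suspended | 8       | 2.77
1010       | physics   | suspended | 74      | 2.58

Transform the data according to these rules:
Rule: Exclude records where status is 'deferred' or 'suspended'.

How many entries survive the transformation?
5

Step 1: Count records to exclude
  - 1 (deferred) + 4 (suspended) = 5 records
Step 2: Total records: 10
Step 3: Remaining = 10 - 5 = 5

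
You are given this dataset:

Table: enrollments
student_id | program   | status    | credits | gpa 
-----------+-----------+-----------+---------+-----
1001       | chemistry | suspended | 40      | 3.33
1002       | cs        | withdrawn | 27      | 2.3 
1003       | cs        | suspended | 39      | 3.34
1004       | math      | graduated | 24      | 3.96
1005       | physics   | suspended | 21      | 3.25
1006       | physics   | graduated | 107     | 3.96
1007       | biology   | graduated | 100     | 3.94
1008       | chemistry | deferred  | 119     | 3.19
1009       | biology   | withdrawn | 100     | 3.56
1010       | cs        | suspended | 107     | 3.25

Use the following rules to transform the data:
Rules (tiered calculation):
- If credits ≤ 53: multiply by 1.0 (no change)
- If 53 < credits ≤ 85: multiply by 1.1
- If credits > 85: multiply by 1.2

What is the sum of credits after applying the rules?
790.6

Step 1: Tier 1 (credits ≤ 53): 5 records, sum = 151 × 1.0 = 151.0
Step 2: Tier 2 (53 < credits ≤ 85): 0 records, sum = 0 × 1.1 = 0.0
Step 3: Tier 3 (credits > 85): 5 records, sum = 533 × 1.2 = 639.6
Step 4: Final sum = 151.0 + 0.0 + 639.6 = 790.6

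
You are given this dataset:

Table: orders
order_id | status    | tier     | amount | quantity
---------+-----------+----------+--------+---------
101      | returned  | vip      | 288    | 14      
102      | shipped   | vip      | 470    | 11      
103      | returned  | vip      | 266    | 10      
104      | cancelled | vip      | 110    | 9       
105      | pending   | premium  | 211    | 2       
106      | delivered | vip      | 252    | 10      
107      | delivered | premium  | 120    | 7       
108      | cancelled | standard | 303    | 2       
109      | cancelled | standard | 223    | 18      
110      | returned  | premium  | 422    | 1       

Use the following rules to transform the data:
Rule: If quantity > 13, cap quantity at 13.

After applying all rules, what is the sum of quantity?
78

Step 1: 2 records have quantity > 13
Step 2: These records originally summed to 32
Step 3: After capping: 2 × 13 = 26
Step 4: Unaffected records sum: 52
Step 5: Final sum = 26 + 52 = 78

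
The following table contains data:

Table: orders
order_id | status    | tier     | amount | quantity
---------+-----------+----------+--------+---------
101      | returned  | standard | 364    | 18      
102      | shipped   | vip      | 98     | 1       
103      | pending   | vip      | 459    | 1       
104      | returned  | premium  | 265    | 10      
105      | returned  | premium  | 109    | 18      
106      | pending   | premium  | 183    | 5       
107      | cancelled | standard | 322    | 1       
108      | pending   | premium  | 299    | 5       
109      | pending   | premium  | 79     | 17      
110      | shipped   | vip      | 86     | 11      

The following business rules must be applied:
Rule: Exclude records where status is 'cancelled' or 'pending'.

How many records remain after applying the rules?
5

Step 1: Count records to exclude
  - 1 (cancelled) + 4 (pending) = 5 records
Step 2: Total records: 10
Step 3: Remaining = 10 - 5 = 5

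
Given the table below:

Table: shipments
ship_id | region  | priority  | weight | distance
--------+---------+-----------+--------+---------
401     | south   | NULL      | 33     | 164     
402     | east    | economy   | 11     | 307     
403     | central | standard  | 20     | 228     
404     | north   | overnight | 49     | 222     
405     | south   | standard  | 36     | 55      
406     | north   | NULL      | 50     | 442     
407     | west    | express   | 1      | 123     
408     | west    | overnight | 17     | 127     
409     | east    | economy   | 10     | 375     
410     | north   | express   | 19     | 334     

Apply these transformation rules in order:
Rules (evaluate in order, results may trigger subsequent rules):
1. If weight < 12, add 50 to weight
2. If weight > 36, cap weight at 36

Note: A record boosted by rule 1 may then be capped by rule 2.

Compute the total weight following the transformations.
305

Step 1: Apply rule 1 to records with weight < 12
  - 3 records get bonus of 50
  - Of these, 3 records then exceed 36 and get capped
Step 2: Apply rule 2 to records with weight > 36
  - 2 records (original) are capped
Step 3: Calculate final sum = 305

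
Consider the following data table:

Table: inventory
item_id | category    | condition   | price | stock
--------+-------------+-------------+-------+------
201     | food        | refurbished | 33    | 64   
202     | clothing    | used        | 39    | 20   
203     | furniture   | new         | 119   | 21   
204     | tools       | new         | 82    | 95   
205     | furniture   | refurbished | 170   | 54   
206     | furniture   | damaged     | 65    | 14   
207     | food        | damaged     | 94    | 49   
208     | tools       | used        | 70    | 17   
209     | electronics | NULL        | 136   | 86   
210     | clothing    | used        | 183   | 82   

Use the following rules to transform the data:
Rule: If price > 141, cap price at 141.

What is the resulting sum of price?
920

Step 1: 2 records have price > 141
Step 2: These records originally summed to 353
Step 3: After capping: 2 × 141 = 282
Step 4: Unaffected records sum: 638
Step 5: Final sum = 282 + 638 = 920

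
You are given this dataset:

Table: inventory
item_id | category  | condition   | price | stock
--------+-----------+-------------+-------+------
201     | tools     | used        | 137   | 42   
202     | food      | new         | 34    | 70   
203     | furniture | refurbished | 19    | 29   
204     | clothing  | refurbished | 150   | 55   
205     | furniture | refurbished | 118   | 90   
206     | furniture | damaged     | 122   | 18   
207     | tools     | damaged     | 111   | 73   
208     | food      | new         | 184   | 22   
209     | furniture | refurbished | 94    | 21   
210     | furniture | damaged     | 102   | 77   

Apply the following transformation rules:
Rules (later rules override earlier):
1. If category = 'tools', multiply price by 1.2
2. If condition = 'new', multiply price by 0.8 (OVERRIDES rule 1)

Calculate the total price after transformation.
1077.0

Step 1: Rule 2 takes priority for records with condition = 'new'
  - 2 records: 218 × 0.8 = 174.4
Step 2: Rule 1 applies to remaining records with category = 'tools'
  - 2 records: 248 × 1.2 = 297.6
Step 3: Other records unchanged: 605
Step 4: Final sum = 174.4 + 297.6 + 605 = 1077.0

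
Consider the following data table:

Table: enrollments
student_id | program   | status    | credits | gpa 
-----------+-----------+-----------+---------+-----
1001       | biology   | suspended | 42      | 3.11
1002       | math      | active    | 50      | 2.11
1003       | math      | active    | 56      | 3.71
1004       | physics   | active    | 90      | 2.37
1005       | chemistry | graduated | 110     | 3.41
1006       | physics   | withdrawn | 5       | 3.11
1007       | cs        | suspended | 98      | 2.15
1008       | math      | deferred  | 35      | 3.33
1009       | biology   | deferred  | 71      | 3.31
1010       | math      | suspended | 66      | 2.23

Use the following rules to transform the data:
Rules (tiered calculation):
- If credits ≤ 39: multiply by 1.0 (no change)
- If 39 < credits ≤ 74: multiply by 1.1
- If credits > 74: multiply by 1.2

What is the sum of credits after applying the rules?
711.1

Step 1: Tier 1 (credits ≤ 39): 2 records, sum = 40 × 1.0 = 40.0
Step 2: Tier 2 (39 < credits ≤ 74): 5 records, sum = 285 × 1.1 = 313.5
Step 3: Tier 3 (credits > 74): 3 records, sum = 298 × 1.2 = 357.6
Step 4: Final sum = 40.0 + 313.5 + 357.6 = 711.1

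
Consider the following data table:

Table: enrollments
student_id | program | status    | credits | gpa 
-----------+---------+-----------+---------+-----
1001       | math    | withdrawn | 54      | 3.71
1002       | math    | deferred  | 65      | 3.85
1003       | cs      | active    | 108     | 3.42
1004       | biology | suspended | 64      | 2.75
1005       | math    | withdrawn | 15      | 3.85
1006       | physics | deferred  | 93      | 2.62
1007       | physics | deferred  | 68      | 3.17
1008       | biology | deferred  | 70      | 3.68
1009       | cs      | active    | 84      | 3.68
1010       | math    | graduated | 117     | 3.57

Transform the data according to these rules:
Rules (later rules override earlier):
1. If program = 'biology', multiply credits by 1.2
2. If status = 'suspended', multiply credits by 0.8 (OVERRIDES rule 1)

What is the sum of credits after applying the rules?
739.2

Step 1: Rule 2 takes priority for records with status = 'suspended'
  - 1 records: 64 × 0.8 = 51.2
Step 2: Rule 1 applies to remaining records with program = 'biology'
  - 1 records: 70 × 1.2 = 84.0
Step 3: Other records unchanged: 604
Step 4: Final sum = 51.2 + 84.0 + 604 = 739.2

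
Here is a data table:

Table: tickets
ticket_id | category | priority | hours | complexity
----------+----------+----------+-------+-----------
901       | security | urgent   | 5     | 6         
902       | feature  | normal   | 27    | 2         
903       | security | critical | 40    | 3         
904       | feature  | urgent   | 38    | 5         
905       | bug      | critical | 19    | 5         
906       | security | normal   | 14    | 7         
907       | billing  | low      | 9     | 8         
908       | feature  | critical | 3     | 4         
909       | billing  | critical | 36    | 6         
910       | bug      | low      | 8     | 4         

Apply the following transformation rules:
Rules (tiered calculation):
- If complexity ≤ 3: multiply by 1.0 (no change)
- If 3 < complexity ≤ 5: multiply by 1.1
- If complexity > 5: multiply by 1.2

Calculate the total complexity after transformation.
57.2

Step 1: Tier 1 (complexity ≤ 3): 2 records, sum = 5 × 1.0 = 5.0
Step 2: Tier 2 (3 < complexity ≤ 5): 4 records, sum = 18 × 1.1 = 19.8
Step 3: Tier 3 (complexity > 5): 4 records, sum = 27 × 1.2 = 32.4
Step 4: Final sum = 5.0 + 19.8 + 32.4 = 57.2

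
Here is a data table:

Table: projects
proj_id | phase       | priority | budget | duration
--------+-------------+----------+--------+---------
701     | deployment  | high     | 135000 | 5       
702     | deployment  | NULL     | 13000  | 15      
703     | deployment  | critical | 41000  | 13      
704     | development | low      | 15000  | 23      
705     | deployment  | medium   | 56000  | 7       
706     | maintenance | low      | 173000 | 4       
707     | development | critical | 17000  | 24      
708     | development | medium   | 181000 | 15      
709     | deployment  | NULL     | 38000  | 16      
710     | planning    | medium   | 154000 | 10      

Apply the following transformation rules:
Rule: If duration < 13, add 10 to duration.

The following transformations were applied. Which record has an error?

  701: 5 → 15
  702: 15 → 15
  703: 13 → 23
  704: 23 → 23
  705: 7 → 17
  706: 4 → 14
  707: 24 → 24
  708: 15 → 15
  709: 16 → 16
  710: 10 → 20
Record 703 has an error. The correct transformed value should be 13, not 23.

Step 1: Check each record against the rule
Step 2: Record 703 has duration = 13
Step 3: Since 13 >= 13, the bonus should not have been applied
Step 4: Correct value = 13, but claimed value = 23
Conclusion: Record 703 has the error.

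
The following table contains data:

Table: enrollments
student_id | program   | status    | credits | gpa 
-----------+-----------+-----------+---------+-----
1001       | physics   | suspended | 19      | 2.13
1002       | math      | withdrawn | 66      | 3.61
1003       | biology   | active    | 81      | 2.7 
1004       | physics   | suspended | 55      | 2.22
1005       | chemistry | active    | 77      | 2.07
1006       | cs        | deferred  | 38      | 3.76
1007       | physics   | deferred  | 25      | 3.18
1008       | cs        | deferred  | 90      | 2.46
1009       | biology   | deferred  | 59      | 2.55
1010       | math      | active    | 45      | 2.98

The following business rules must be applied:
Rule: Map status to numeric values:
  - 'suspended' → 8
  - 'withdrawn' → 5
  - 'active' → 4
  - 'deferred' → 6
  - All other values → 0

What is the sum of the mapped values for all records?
57

Step 1: Apply mapping to each record
Step 2: Count by status:
  'suspended': 2 records × 8 = 16
  'withdrawn': 1 records × 5 = 5
  'active': 3 records × 4 = 12
  'deferred': 4 records × 6 = 24
Step 3: Sum all mapped values = 57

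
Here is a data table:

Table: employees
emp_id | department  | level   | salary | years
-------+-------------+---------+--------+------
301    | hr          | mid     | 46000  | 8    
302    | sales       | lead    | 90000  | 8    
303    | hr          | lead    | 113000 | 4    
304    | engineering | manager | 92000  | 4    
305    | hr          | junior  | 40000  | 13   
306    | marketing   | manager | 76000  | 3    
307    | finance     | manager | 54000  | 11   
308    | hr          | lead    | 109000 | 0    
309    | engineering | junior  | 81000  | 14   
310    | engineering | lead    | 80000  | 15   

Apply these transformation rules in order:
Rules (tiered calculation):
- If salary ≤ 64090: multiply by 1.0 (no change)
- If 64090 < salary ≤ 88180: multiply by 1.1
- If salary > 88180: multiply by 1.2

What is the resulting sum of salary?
885500.0

Step 1: Tier 1 (salary ≤ 64090): 3 records, sum = 140000 × 1.0 = 140000.0
Step 2: Tier 2 (64090 < salary ≤ 88180): 3 records, sum = 237000 × 1.1 = 260700.0
Step 3: Tier 3 (salary > 88180): 4 records, sum = 404000 × 1.2 = 484800.0
Step 4: Final sum = 140000.0 + 260700.0 + 484800.0 = 885500.0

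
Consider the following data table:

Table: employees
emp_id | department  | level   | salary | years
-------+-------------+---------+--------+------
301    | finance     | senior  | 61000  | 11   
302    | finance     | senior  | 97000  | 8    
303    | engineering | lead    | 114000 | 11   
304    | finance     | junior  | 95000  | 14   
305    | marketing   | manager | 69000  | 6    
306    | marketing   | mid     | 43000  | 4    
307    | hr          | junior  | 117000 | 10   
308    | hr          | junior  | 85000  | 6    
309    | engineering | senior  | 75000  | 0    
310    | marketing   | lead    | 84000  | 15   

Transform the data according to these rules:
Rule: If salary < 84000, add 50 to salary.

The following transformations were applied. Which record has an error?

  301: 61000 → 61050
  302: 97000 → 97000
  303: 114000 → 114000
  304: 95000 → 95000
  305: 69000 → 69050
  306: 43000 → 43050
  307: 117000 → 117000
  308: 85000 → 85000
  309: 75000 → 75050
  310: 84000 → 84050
Record 310 has an error. The correct transformed value should be 84000, not 84050.

Step 1: Check each record against the rule
Step 2: Record 310 has salary = 84000
Step 3: Since 84000 >= 84000, the bonus should not have been applied
Step 4: Correct value = 84000, but claimed value = 84050
Conclusion: Record 310 has the error.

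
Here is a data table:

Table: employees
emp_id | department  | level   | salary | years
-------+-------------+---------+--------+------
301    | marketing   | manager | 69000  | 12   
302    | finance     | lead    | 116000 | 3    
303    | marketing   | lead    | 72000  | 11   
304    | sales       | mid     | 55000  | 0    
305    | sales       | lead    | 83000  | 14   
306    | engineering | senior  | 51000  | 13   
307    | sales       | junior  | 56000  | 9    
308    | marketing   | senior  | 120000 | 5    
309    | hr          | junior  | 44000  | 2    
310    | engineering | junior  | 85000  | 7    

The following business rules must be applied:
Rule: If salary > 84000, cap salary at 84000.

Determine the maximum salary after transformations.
84000

Step 1: Original maximum salary = 120000
Step 2: Apply cap at 84000
Step 3: 3 records had salary > 84000 and were capped
Step 4: Maximum after transformation = 84000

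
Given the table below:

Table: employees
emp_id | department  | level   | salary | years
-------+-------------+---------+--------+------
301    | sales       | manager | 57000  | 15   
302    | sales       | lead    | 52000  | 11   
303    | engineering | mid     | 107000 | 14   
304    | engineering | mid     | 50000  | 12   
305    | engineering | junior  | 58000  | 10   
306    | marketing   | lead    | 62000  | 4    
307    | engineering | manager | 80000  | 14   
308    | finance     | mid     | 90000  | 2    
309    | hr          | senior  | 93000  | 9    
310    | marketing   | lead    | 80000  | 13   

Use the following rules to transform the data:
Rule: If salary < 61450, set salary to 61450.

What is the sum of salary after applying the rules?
757800

Step 1: 4 records have salary < 61450
Step 2: These records originally summed to 217000
Step 3: After setting to minimum: 4 × 61450 = 245800
Step 4: Unaffected records sum: 512000
Step 5: Final sum = 245800 + 512000 = 757800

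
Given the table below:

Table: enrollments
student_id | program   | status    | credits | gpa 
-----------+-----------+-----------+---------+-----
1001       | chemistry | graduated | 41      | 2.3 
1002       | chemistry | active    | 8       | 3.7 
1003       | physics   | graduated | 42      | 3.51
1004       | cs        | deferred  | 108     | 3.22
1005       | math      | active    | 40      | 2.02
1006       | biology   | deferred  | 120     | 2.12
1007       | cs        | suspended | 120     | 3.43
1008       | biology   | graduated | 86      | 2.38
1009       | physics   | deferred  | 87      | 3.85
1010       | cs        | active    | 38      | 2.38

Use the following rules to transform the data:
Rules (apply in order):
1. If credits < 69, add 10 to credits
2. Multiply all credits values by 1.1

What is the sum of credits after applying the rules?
814.0

Step 1: Apply Rule 1 - Add 10 to records with credits < 69
  - 5 records affected: 169 + (5 × 10) = 219
  - Unaffected records: 521
  - Sum after Rule 1: 740
Step 2: Apply Rule 2 - Multiply all by 1.1
  - 740 × 1.1 = 814.0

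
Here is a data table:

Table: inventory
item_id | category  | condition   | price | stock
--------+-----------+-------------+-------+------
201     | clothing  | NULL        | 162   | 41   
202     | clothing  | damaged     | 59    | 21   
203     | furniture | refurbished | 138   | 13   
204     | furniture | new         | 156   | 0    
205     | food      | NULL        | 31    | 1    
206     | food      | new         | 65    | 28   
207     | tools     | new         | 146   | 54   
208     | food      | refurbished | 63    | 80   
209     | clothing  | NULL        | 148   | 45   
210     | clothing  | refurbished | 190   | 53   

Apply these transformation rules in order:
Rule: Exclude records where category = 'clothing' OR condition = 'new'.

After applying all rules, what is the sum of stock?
94

Step 1: Find records where category = 'clothing' OR condition = 'new'
Step 2: 7 records match, summing to 242
Step 3: Original sum: 336
Step 4: Remaining sum = 336 - 242 = 94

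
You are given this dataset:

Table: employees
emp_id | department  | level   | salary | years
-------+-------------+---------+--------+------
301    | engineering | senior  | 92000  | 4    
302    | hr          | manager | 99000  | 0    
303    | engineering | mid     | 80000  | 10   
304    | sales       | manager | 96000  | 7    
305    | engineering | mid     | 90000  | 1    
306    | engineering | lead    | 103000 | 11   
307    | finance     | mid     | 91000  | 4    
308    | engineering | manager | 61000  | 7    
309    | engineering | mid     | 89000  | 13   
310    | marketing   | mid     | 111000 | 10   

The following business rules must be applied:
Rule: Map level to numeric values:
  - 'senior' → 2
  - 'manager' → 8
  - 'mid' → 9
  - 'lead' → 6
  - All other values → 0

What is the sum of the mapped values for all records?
77

Step 1: Apply mapping to each record
Step 2: Count by status:
  'senior': 1 records × 2 = 2
  'manager': 3 records × 8 = 24
  'mid': 5 records × 9 = 45
  'lead': 1 records × 6 = 6
Step 3: Sum all mapped values = 77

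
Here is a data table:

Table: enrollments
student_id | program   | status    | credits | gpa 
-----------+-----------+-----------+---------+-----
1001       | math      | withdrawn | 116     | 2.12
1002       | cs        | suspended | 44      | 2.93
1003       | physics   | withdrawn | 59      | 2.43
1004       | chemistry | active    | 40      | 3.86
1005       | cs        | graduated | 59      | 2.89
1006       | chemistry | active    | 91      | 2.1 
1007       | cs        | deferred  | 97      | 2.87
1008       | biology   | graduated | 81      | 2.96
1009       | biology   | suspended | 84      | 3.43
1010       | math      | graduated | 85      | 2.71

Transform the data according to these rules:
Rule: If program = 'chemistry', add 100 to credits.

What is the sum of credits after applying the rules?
956

Step 1: Count records where program = 'chemistry': 2
Step 2: Total bonus added: 2 × 100 = 200
Step 3: Original sum of credits: 756
Step 4: Final sum = 756 + 200 = 956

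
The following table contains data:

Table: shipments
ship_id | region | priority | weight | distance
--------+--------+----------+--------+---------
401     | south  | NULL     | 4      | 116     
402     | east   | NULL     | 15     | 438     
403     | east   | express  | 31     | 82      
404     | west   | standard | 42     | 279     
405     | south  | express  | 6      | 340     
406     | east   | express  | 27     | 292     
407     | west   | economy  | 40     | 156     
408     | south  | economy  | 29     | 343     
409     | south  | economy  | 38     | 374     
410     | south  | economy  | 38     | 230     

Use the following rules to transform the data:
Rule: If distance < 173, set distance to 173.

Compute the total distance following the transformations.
2815

Step 1: 3 records have distance < 173
Step 2: These records originally summed to 354
Step 3: After setting to minimum: 3 × 173 = 519
Step 4: Unaffected records sum: 2296
Step 5: Final sum = 519 + 2296 = 2815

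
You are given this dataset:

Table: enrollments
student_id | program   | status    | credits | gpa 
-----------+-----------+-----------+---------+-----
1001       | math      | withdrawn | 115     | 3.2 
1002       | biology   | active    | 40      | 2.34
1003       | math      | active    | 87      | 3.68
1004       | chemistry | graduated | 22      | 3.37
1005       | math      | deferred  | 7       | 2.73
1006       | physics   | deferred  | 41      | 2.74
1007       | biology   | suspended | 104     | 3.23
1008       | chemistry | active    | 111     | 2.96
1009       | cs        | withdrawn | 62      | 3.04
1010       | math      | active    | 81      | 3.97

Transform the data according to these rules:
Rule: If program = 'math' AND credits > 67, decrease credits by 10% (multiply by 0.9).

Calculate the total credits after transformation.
641.7

Step 1: Find records where program = 'math' AND credits > 67
Step 2: 3 records match, summing to 283
Step 3: After multiplier: 283 × 0.9 = 254.7
Step 4: Unaffected records sum: 387
Step 5: Final sum = 254.7 + 387 = 641.7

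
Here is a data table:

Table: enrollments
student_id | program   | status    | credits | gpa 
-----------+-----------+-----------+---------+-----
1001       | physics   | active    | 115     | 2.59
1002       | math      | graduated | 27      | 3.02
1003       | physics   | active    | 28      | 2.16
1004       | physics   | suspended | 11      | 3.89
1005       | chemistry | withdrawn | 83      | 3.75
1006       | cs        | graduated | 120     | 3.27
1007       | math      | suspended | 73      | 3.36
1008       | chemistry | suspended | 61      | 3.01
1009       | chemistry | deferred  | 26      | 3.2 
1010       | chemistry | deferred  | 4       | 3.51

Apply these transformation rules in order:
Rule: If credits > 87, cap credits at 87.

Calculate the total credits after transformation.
487

Step 1: 2 records have credits > 87
Step 2: These records originally summed to 235
Step 3: After capping: 2 × 87 = 174
Step 4: Unaffected records sum: 313
Step 5: Final sum = 174 + 313 = 487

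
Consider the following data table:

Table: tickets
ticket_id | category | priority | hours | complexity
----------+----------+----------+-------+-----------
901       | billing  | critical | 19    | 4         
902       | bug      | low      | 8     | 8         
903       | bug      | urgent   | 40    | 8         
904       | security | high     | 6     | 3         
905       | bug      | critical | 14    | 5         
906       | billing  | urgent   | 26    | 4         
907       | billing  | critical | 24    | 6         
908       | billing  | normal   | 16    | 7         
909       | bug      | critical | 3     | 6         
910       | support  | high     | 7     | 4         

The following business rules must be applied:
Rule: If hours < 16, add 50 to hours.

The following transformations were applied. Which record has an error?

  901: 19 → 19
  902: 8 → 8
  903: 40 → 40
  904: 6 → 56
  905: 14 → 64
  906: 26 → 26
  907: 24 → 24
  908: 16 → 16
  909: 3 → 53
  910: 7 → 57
Record 902 has an error. The correct transformed value should be 58, not 8.

Step 1: Check each record against the rule
Step 2: Record 902 has hours = 8
Step 3: Since 8 < 16, the bonus should have been applied
Step 4: Correct value = 58, but claimed value = 8
Conclusion: Record 902 has the error.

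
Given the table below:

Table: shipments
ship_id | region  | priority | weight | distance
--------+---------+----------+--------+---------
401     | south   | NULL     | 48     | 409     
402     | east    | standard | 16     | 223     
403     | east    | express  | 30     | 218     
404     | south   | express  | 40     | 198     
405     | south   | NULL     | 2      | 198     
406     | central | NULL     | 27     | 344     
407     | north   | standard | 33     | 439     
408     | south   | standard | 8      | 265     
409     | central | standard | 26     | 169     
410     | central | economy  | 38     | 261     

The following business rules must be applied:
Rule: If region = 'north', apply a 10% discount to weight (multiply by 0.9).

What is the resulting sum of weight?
264.7

Step 1: Records with region = 'north' have total weight = 33
Step 2: Apply multiplier: 33 × 0.9 = 29.7
Step 3: Other records total: 235
Step 4: Final sum = 29.7 + 235 = 264.7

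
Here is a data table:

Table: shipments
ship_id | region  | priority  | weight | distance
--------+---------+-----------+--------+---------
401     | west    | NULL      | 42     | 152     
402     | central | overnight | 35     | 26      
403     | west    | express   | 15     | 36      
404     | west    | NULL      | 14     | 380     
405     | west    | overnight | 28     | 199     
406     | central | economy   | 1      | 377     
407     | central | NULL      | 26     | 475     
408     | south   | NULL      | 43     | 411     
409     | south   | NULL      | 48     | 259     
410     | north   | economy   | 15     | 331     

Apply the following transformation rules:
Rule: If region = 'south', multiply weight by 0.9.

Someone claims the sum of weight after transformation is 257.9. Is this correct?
Yes, the result is correct.

Step 1: Calculate the correct sum after transformation
Step 2: Apply multiplier 0.9 to records where region = 'south'
Step 3: Correct result = 257.9
Step 4: Claimed result = 257.9
Step 5: 257.9 = 257.9 ✓
Conclusion: The claimed result is correct.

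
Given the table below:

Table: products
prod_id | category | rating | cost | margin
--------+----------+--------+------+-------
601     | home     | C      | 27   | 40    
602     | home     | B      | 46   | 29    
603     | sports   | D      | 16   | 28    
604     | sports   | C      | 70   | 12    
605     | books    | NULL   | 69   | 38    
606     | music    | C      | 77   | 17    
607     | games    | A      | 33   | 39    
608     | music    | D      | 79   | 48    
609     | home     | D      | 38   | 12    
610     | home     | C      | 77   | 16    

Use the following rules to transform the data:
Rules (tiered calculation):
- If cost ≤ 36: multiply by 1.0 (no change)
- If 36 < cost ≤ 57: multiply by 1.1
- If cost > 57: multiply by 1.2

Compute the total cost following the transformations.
614.8

Step 1: Tier 1 (cost ≤ 36): 3 records, sum = 76 × 1.0 = 76.0
Step 2: Tier 2 (36 < cost ≤ 57): 2 records, sum = 84 × 1.1 = 92.4
Step 3: Tier 3 (cost > 57): 5 records, sum = 372 × 1.2 = 446.4
Step 4: Final sum = 76.0 + 92.4 + 446.4 = 614.8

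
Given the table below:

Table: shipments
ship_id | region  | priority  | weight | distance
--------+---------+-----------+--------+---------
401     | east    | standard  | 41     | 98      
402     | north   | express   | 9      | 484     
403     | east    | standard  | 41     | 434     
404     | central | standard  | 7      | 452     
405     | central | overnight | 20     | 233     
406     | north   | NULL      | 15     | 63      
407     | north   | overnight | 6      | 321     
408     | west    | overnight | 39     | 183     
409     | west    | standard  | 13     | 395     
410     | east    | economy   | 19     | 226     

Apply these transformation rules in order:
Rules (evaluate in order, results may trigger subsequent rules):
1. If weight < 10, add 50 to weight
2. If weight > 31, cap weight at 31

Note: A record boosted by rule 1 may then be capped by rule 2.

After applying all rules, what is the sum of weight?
253

Step 1: Apply rule 1 to records with weight < 10
  - 3 records get bonus of 50
  - Of these, 3 records then exceed 31 and get capped
Step 2: Apply rule 2 to records with weight > 31
  - 3 records (original) are capped
Step 3: Calculate final sum = 253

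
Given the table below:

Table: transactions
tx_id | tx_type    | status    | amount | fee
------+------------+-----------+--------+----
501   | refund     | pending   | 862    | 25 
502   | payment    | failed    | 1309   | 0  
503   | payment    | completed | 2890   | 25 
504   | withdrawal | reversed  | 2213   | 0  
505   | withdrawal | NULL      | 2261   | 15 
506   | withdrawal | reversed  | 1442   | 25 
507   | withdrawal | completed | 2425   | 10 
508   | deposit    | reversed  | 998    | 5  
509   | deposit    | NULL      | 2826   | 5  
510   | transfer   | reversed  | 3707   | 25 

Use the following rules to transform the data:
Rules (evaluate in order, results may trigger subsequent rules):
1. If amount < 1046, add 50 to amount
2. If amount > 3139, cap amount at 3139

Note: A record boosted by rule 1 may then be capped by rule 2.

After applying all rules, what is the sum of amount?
20465

Step 1: Apply rule 1 to records with amount < 1046
  - 2 records get bonus of 50
  - Of these, 0 records then exceed 3139 and get capped
Step 2: Apply rule 2 to records with amount > 3139
  - 1 records (original) are capped
Step 3: Calculate final sum = 20465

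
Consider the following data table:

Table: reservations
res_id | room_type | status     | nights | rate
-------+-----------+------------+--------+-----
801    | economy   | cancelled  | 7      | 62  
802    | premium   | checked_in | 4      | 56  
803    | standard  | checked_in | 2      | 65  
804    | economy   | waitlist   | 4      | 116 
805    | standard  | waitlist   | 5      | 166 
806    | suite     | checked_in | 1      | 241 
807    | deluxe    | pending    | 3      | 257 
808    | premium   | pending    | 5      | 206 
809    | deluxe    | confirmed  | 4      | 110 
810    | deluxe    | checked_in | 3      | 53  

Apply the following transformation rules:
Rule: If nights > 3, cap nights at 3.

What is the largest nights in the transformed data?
3

Step 1: Original maximum nights = 7
Step 2: Apply cap at 3
Step 3: 6 records had nights > 3 and were capped
Step 4: Maximum after transformation = 3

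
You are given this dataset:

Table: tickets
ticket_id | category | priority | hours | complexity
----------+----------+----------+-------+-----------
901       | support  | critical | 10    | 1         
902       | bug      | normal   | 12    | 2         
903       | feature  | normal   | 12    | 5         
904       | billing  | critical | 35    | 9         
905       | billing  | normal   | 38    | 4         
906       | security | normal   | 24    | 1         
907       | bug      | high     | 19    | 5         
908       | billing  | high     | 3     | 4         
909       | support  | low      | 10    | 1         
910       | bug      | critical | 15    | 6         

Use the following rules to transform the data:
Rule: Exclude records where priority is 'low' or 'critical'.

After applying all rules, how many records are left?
6

Step 1: Count records to exclude
  - 1 (low) + 3 (critical) = 4 records
Step 2: Total records: 10
Step 3: Remaining = 10 - 4 = 6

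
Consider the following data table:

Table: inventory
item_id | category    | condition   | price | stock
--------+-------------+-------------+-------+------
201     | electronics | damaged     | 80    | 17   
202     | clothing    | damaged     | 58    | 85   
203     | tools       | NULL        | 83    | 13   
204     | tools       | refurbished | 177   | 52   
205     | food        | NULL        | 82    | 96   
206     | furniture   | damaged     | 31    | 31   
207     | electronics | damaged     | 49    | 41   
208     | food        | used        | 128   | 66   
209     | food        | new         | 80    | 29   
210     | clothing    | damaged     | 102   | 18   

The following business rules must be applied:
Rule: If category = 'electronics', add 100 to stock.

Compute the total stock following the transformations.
648

Step 1: Count records where category = 'electronics': 2
Step 2: Total bonus added: 2 × 100 = 200
Step 3: Original sum of stock: 448
Step 4: Final sum = 448 + 200 = 648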